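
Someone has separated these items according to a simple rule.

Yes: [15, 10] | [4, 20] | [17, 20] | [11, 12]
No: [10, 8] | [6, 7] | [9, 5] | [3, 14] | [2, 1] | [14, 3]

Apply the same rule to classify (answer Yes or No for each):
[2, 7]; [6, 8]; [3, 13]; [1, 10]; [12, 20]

No, No, No, No, Yes

The distinguishing property — sum ≥ 23 — holds for all the 'Yes' cases and none of the 'No' cases.
[2, 7] — 2+7 = 9, hence No. [6, 8] — 6+8 = 14, hence No. [3, 13] — 3+13 = 16, hence No. [1, 10] — 1+10 = 11, hence No. [12, 20] — 12+20 = 32, hence Yes.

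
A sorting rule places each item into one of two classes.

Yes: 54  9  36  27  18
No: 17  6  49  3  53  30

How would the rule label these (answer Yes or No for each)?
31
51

The distinguishing property — multiple of 9 — holds for all the 'Yes' cases and none of the 'No' cases.
31: No (31 = 9·3 + 4). 51: No (51 = 9·5 + 6).

No, No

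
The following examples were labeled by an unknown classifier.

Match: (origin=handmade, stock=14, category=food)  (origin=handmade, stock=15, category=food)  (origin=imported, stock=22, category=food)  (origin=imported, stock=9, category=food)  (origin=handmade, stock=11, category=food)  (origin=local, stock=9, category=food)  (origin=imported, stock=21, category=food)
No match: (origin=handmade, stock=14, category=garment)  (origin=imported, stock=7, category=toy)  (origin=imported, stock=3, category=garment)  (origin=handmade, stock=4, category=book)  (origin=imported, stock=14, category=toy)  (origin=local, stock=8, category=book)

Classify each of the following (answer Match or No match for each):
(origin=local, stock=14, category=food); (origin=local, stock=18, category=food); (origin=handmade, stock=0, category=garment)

Match, Match, No match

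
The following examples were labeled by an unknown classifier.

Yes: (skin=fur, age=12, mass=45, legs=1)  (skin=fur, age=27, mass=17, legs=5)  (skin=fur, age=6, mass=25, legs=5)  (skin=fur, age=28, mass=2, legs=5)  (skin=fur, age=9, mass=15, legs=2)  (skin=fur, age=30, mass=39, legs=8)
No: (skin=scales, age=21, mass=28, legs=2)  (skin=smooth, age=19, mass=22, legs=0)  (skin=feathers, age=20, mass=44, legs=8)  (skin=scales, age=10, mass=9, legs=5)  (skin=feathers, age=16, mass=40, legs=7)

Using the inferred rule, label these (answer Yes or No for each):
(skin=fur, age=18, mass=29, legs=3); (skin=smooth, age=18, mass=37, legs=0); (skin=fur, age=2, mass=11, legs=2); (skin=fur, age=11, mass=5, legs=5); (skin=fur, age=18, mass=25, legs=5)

Yes, No, Yes, Yes, Yes

Checking candidate rules against both groups, what survives is: skin is fur.
Yes: (skin=fur, age=18, mass=29, legs=3), since skin is fur. No: (skin=smooth, age=18, mass=37, legs=0), since skin is smooth. Yes: (skin=fur, age=2, mass=11, legs=2), since skin is fur. Yes: (skin=fur, age=11, mass=5, legs=5), since skin is fur. Yes: (skin=fur, age=18, mass=25, legs=5), since skin is fur.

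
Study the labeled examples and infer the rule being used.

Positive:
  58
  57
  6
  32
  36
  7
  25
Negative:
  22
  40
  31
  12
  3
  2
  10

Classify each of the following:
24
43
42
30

Every 'Positive' example satisfies: digit sum ≥ 5. None of the 'Negative' examples do.
Positive: 24, since digit sum 2+4 = 6. Positive: 43, since digit sum 4+3 = 7. Positive: 42, since digit sum 4+2 = 6. Negative: 30, since digit sum 3+0 = 3.

Positive, Positive, Positive, Negative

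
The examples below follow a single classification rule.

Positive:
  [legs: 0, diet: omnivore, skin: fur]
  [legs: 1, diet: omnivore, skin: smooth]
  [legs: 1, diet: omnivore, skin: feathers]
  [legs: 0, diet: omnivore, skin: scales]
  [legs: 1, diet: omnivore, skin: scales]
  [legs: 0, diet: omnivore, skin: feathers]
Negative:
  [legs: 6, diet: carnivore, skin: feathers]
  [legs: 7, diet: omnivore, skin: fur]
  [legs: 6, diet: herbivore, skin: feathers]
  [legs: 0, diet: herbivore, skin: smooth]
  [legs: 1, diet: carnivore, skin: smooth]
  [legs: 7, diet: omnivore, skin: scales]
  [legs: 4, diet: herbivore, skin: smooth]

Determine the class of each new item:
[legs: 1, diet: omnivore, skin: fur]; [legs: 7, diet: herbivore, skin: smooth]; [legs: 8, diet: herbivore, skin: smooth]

Positive, Negative, Negative

A rule that fits every label: diet is omnivore AND legs ≤ 1 — true of each 'Positive' example, false of each 'Negative' one.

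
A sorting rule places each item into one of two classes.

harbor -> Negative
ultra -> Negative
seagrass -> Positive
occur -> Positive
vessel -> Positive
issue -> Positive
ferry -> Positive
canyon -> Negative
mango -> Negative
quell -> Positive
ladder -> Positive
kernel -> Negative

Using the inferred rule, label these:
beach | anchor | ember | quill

Negative, Negative, Negative, Positive

The pattern is that an item is 'Positive' exactly when: has a double letter.
beach → no doubled letter → Negative. anchor → no doubled letter → Negative. ember → no doubled letter → Negative. quill → 'll' doubled → Positive.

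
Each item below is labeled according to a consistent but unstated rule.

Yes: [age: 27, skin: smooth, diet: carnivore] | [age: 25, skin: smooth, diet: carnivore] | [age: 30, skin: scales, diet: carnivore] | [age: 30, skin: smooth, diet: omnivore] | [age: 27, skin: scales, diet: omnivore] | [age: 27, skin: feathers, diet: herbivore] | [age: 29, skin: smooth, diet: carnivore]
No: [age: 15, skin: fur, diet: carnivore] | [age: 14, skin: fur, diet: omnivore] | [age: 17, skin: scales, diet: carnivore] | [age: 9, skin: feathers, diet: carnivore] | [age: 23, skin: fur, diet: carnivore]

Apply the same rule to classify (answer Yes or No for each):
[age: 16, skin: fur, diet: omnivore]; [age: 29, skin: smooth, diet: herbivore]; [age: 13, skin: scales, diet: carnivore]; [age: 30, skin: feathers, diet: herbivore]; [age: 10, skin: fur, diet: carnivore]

No, Yes, No, Yes, No

Rule: age ≥ 25. This holds for each 'Yes' example and fails for each 'No' one.
[age: 16, skin: fur, diet: omnivore]: age = 16 — doesn't match, so No. [age: 29, skin: smooth, diet: herbivore]: age = 29 — matches, so Yes. [age: 13, skin: scales, diet: carnivore]: age = 13 — doesn't match, so No. [age: 30, skin: feathers, diet: herbivore]: age = 30 — matches, so Yes. [age: 10, skin: fur, diet: carnivore]: age = 10 — doesn't match, so No.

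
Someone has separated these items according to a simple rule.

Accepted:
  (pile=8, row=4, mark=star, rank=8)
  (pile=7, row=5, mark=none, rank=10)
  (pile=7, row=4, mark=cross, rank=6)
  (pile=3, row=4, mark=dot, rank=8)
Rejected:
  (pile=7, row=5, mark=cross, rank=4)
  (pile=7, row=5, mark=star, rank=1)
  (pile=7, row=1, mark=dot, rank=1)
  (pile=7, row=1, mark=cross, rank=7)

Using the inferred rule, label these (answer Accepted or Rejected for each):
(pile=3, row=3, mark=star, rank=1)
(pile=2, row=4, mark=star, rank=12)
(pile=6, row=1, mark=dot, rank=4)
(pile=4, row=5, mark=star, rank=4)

One predicate separates the groups cleanly: rank ≥ 6 AND row ≥ 4.
(pile=3, row=3, mark=star, rank=1) — rank = 1, row = 3, hence Rejected. (pile=2, row=4, mark=star, rank=12) — rank = 12, row = 4, hence Accepted. (pile=6, row=1, mark=dot, rank=4) — rank = 4, row = 1, hence Rejected. (pile=4, row=5, mark=star, rank=4) — rank = 4, row = 5, hence Rejected.

Rejected, Accepted, Rejected, Rejected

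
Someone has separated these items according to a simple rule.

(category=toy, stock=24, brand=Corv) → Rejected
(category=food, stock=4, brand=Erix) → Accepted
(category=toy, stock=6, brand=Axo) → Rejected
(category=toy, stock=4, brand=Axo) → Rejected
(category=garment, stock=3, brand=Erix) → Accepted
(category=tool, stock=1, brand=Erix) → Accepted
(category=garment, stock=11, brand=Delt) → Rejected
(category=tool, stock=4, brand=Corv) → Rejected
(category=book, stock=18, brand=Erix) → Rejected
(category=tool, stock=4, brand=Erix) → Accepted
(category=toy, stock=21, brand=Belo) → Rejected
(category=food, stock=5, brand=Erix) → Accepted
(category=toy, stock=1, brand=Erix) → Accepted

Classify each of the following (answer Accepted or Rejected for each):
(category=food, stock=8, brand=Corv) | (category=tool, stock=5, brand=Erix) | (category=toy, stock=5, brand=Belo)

One predicate separates the groups cleanly: brand is Erix AND stock ≤ 5.
(category=food, stock=8, brand=Corv): brand is Corv, stock = 8 — does not pass, so Rejected. (category=tool, stock=5, brand=Erix): brand is Erix, stock = 5 — qualifies, so Accepted. (category=toy, stock=5, brand=Belo): brand is Belo, stock = 5 — does not pass, so Rejected.

Rejected, Accepted, Rejected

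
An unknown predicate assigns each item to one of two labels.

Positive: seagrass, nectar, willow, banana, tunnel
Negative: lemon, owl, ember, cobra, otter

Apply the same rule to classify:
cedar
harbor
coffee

Negative, Positive, Positive

'Positive' ⟺ even length.
cedar — length 5, hence Negative. harbor — length 6, hence Positive. coffee — length 6, hence Positive.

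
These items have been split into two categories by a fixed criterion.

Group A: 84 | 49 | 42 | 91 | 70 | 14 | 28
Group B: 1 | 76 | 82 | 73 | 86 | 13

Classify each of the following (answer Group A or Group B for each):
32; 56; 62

Group B, Group A, Group B

The pattern is that an item is 'Group A' exactly when: multiple of 7.
32: Group B (32 = 7·4 + 4). 56: Group A (56 = 7·8). 62: Group B (62 = 7·8 + 6).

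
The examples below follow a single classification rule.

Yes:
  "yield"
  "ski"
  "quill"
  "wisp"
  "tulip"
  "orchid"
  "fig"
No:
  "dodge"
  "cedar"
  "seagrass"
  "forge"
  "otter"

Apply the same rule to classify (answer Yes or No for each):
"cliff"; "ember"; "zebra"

Checking candidate rules against both groups, what survives is: contains 'i'.
"cliff": Yes (has 'i'). "ember": No (no 'i'). "zebra": No (no 'i').

Yes, No, No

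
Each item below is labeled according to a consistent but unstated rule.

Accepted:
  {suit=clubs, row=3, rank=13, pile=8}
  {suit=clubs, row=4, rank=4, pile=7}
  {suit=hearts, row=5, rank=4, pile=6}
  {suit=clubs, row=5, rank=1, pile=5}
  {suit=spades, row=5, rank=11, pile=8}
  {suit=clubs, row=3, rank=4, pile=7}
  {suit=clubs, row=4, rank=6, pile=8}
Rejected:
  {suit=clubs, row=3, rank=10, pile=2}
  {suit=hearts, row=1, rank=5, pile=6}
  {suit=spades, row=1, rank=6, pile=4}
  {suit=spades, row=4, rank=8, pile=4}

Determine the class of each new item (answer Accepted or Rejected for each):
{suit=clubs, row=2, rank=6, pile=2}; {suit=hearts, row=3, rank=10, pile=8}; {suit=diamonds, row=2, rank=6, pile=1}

Rejected, Accepted, Rejected

One predicate separates the groups cleanly: row ≥ 3 AND pile ≥ 5.
{suit=clubs, row=2, rank=6, pile=2} — row = 2, pile = 2, hence Rejected. {suit=hearts, row=3, rank=10, pile=8} — row = 3, pile = 8, hence Accepted. {suit=diamonds, row=2, rank=6, pile=1} — row = 2, pile = 1, hence Rejected.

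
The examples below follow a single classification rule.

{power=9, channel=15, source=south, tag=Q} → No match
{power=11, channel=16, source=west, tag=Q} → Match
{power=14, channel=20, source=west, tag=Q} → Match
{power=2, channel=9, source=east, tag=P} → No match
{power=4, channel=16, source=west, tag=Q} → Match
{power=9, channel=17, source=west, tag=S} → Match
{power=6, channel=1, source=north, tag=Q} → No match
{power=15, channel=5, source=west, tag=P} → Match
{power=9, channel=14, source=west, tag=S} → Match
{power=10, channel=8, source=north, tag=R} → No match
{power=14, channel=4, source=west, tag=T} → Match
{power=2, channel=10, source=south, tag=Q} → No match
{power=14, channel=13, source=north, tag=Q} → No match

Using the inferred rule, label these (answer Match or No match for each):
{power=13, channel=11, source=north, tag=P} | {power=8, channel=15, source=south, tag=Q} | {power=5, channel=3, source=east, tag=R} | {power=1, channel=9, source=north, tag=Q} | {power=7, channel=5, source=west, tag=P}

Checking candidate rules against both groups, what survives is: source is west.
{power=13, channel=11, source=north, tag=P}: source is north, fails this test → No match.
{power=8, channel=15, source=south, tag=Q}: source is south, fails this test → No match.
{power=5, channel=3, source=east, tag=R}: source is east, fails this test → No match.
{power=1, channel=9, source=north, tag=Q}: source is north, fails this test → No match.
{power=7, channel=5, source=west, tag=P}: source is west, qualifies → Match.

No match, No match, No match, No match, Match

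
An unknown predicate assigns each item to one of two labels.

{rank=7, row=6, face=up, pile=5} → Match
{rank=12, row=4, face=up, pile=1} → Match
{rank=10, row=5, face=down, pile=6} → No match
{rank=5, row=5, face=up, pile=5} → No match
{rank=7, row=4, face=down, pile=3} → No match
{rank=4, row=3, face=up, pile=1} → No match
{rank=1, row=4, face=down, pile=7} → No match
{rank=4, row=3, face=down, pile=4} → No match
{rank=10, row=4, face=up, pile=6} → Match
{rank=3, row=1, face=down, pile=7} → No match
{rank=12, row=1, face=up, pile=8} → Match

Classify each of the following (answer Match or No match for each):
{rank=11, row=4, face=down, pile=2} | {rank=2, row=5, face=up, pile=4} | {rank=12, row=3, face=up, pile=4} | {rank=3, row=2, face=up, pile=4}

No match, No match, Match, No match

The rule appears to be: face is up AND rank ≥ 7.
{rank=11, row=4, face=down, pile=2} → face is down, rank = 11 → No match. {rank=2, row=5, face=up, pile=4} → face is up, rank = 2 → No match. {rank=12, row=3, face=up, pile=4} → face is up, rank = 12 → Match. {rank=3, row=2, face=up, pile=4} → face is up, rank = 3 → No match.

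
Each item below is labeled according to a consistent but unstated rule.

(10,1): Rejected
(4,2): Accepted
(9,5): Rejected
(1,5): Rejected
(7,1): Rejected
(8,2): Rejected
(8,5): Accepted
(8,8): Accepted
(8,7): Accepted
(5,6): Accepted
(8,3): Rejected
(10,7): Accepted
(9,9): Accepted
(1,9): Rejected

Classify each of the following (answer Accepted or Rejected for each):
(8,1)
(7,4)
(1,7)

Rejected, Accepted, Rejected

Every 'Accepted' example satisfies: |first − second| ≤ 3. None of the 'Rejected' examples do.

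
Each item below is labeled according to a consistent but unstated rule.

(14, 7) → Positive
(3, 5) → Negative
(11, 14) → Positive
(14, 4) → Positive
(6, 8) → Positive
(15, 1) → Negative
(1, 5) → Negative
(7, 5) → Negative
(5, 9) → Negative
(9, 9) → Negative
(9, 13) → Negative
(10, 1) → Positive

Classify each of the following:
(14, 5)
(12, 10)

Positive, Positive

The simplest hypothesis consistent with all the labels is: product is even.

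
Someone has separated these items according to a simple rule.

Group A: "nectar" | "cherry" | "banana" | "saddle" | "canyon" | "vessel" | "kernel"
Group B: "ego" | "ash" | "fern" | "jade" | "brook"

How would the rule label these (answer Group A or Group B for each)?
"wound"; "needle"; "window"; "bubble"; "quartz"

Group B, Group A, Group A, Group A, Group A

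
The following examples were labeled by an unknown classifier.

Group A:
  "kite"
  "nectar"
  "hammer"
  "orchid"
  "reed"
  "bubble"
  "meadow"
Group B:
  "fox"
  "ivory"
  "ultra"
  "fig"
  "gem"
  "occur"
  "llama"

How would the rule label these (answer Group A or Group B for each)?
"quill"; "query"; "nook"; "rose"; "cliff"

One predicate separates the groups cleanly: even length.

Group B, Group B, Group A, Group A, Group B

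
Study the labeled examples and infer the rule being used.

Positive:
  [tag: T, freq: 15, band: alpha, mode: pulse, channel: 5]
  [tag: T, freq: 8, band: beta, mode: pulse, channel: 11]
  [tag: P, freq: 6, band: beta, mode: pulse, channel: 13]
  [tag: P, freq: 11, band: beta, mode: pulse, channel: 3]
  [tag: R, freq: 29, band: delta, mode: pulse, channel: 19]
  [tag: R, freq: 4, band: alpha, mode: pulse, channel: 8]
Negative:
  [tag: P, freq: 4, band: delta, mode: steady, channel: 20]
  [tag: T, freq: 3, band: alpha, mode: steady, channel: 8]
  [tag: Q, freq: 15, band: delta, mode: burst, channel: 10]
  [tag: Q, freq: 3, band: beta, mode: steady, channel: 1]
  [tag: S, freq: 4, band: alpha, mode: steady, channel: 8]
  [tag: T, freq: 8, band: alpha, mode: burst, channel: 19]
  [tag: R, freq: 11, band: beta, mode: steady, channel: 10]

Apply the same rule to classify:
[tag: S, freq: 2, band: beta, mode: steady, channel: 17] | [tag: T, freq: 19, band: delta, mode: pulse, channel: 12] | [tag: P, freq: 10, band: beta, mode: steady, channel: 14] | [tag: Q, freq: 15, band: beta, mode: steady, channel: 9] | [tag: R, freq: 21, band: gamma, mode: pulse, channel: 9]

Negative, Positive, Negative, Negative, Positive

The distinguishing property — mode is pulse — holds for all the 'Positive' cases and none of the 'Negative' cases.
[tag: S, freq: 2, band: beta, mode: steady, channel: 17]: Negative (mode is steady).
[tag: T, freq: 19, band: delta, mode: pulse, channel: 12]: Positive (mode is pulse).
[tag: P, freq: 10, band: beta, mode: steady, channel: 14]: Negative (mode is steady).
[tag: Q, freq: 15, band: beta, mode: steady, channel: 9]: Negative (mode is steady).
[tag: R, freq: 21, band: gamma, mode: pulse, channel: 9]: Positive (mode is pulse).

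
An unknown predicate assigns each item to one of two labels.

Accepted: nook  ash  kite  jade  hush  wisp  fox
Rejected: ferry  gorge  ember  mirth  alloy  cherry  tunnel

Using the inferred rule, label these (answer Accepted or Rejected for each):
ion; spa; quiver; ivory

Accepted, Accepted, Rejected, Rejected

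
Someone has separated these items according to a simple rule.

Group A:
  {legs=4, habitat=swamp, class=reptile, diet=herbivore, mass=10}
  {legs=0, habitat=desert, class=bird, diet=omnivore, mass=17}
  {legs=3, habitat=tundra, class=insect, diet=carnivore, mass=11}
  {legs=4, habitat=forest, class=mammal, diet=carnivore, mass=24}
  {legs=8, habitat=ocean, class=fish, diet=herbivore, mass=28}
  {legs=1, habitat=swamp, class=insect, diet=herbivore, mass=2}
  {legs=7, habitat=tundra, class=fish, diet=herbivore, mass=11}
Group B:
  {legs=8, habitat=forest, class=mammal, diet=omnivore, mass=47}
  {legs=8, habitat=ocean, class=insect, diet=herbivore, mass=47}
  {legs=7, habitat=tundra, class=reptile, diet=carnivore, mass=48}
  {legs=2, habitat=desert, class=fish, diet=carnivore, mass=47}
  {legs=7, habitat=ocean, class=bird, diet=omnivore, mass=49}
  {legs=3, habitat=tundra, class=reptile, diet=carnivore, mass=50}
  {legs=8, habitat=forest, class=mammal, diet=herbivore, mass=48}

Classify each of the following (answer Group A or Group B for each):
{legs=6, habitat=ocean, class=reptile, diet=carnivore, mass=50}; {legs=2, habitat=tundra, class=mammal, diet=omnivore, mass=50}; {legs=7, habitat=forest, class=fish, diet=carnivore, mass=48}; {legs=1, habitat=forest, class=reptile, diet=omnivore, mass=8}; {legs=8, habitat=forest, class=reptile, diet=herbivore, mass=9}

Every 'Group A' example satisfies: mass ≤ 28. None of the 'Group B' examples do.
{legs=6, habitat=ocean, class=reptile, diet=carnivore, mass=50}: Group B (mass = 50). {legs=2, habitat=tundra, class=mammal, diet=omnivore, mass=50}: Group B (mass = 50). {legs=7, habitat=forest, class=fish, diet=carnivore, mass=48}: Group B (mass = 48). {legs=1, habitat=forest, class=reptile, diet=omnivore, mass=8}: Group A (mass = 8). {legs=8, habitat=forest, class=reptile, diet=herbivore, mass=9}: Group A (mass = 9).

Group B, Group B, Group B, Group A, Group A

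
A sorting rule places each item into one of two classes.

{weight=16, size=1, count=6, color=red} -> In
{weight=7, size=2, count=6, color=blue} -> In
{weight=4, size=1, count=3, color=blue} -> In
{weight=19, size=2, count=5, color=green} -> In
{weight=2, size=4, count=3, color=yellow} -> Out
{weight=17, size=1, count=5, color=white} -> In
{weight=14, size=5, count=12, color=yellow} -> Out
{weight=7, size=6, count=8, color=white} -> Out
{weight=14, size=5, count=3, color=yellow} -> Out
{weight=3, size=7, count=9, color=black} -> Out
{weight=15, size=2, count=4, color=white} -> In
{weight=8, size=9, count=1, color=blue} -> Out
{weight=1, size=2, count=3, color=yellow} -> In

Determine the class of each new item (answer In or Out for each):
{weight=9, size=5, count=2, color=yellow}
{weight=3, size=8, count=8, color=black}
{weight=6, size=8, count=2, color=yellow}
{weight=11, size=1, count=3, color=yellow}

'In' ⟺ size ≤ 2.
{weight=9, size=5, count=2, color=yellow}: size = 5 — does not pass, so Out.
{weight=3, size=8, count=8, color=black}: size = 8 — does not pass, so Out.
{weight=6, size=8, count=2, color=yellow}: size = 8 — does not pass, so Out.
{weight=11, size=1, count=3, color=yellow}: size = 1 — meets the rule, so In.

Out, Out, Out, In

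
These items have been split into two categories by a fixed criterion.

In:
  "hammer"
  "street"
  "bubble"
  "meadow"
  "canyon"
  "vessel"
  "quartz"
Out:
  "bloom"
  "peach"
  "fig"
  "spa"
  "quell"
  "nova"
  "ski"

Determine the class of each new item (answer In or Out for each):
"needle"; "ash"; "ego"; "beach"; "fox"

The common property of the 'In' items is: length 6. No 'Out' item has it.
"needle" → length 6 → In. "ash" → length 3 → Out. "ego" → length 3 → Out. "beach" → length 5 → Out. "fox" → length 3 → Out.

In, Out, Out, Out, Out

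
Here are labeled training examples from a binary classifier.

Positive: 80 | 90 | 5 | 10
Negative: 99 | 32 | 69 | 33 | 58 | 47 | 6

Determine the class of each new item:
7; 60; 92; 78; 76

Negative, Positive, Negative, Negative, Negative

Rule: multiple of 5. This holds for each 'Positive' example and fails for each 'Negative' one.
7: 7 = 5·1 + 2, does not fit → Negative. 60: 60 = 5·12, satisfies this → Positive. 92: 92 = 5·18 + 2, does not fit → Negative. 78: 78 = 5·15 + 3, does not fit → Negative. 76: 76 = 5·15 + 1, does not fit → Negative.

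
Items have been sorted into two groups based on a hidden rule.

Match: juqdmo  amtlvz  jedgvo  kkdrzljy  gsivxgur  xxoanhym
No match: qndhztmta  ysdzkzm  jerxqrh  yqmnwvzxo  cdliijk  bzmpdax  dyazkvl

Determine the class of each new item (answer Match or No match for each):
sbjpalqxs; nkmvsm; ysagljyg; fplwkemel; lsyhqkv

Every 'Match' example satisfies: even length. None of the 'No match' examples do.
sbjpalqxs: length 9 — fails the rule, so No match. nkmvsm: length 6 — has this property, so Match. ysagljyg: length 8 — has this property, so Match. fplwkemel: length 9 — fails the rule, so No match. lsyhqkv: length 7 — fails the rule, so No match.

No match, Match, Match, No match, No match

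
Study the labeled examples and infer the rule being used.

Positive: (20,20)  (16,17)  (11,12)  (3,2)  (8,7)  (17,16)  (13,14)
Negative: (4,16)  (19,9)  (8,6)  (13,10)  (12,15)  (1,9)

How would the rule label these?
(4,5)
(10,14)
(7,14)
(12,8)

'Positive' ⟺ |first − second| ≤ 1.
(4,5): Positive (|4−5| = 1).
(10,14): Negative (|10−14| = 4).
(7,14): Negative (|7−14| = 7).
(12,8): Negative (|12−8| = 4).

Positive, Negative, Negative, Negative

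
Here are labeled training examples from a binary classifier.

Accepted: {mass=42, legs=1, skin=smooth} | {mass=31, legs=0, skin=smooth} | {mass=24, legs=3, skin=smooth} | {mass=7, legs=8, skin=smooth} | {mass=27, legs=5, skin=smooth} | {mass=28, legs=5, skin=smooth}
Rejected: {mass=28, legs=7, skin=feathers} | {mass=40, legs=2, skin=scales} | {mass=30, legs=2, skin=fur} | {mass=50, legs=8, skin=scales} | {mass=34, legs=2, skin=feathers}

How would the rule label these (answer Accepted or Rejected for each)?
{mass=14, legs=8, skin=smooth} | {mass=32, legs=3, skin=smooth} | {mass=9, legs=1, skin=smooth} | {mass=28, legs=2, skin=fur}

Accepted, Accepted, Accepted, Rejected

Rule: skin is smooth. This holds for each 'Accepted' example and fails for each 'Rejected' one.
{mass=14, legs=8, skin=smooth} → skin is smooth → Accepted.
{mass=32, legs=3, skin=smooth} → skin is smooth → Accepted.
{mass=9, legs=1, skin=smooth} → skin is smooth → Accepted.
{mass=28, legs=2, skin=fur} → skin is fur → Rejected.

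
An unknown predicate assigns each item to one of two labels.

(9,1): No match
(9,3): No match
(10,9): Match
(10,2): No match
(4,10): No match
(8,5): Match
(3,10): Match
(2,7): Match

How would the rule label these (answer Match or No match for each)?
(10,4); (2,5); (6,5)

No match, Match, Match

All 'Match' examples share one property — sum is odd — and every 'No match' example lacks it.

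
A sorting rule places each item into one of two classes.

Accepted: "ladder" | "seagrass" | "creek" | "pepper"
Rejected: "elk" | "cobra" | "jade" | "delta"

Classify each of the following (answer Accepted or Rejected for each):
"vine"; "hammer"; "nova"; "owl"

Rule: has a double letter. This holds for each 'Accepted' example and fails for each 'Rejected' one.

Rejected, Accepted, Rejected, Rejected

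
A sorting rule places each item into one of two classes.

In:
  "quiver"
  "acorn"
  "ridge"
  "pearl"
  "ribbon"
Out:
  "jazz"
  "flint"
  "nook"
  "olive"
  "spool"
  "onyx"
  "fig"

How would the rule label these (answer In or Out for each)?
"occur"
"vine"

In, Out

The simplest hypothesis consistent with all the labels is: contains 'r'.
"occur" — has 'r', hence In.
"vine" — no 'r', hence Out.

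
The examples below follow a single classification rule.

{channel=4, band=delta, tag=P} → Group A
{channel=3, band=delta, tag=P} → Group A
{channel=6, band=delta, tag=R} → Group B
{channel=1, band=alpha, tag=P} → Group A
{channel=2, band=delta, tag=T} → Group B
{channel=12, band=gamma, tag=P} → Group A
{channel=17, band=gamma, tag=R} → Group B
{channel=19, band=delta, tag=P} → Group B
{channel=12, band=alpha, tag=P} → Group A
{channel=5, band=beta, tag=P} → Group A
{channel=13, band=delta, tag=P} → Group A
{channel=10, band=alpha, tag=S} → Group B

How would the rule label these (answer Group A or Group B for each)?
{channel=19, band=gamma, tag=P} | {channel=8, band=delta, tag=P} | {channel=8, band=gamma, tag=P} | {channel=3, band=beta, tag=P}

Group B, Group A, Group A, Group A

The distinguishing property — tag is P AND channel ≤ 13 — holds for all the 'Group A' cases and none of the 'Group B' cases.
{channel=19, band=gamma, tag=P}: tag is P, channel = 19 — fails the rule, so Group B. {channel=8, band=delta, tag=P}: tag is P, channel = 8 — qualifies, so Group A. {channel=8, band=gamma, tag=P}: tag is P, channel = 8 — qualifies, so Group A. {channel=3, band=beta, tag=P}: tag is P, channel = 3 — qualifies, so Group A.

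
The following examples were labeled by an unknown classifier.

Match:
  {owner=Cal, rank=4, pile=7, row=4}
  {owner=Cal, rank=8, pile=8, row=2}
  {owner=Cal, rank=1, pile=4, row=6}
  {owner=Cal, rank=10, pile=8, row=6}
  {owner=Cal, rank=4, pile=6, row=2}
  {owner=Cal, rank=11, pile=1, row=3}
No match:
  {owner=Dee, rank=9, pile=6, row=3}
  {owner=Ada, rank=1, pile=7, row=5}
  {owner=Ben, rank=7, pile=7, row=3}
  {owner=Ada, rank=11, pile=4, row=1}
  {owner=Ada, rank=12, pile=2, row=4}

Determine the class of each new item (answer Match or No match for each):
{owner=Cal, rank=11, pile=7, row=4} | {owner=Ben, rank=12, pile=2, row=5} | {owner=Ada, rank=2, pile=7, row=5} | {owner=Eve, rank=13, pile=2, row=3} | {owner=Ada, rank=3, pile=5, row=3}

One predicate separates the groups cleanly: owner is Cal.
{owner=Cal, rank=11, pile=7, row=4} → owner is Cal → Match.
{owner=Ben, rank=12, pile=2, row=5} → owner is Ben → No match.
{owner=Ada, rank=2, pile=7, row=5} → owner is Ada → No match.
{owner=Eve, rank=13, pile=2, row=3} → owner is Eve → No match.
{owner=Ada, rank=3, pile=5, row=3} → owner is Ada → No match.

Match, No match, No match, No match, No match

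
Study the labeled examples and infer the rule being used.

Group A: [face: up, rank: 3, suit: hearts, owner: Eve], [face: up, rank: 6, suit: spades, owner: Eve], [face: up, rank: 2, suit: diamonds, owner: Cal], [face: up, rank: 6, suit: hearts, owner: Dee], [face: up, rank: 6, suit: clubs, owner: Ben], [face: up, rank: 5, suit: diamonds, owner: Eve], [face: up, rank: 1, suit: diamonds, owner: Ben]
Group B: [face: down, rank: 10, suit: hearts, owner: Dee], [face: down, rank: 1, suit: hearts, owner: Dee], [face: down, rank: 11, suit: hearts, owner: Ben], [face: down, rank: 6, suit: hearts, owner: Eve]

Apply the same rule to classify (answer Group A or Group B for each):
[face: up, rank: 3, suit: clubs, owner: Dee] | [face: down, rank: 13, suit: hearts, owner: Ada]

Group A, Group B

The rule appears to be: face is up.
[face: up, rank: 3, suit: clubs, owner: Dee] — face is up, hence Group A.
[face: down, rank: 13, suit: hearts, owner: Ada] — face is down, hence Group B.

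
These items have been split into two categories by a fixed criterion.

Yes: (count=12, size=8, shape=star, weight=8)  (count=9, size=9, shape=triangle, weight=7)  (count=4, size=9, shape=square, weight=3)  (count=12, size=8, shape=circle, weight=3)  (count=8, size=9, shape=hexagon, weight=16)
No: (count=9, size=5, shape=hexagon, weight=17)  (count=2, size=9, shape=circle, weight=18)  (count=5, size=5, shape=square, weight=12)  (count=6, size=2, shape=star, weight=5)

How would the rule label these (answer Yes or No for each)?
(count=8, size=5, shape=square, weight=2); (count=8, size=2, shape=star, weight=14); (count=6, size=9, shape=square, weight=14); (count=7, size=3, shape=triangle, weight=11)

No, No, Yes, No

'Yes' ⟺ size ≥ 8 AND count ≥ 4.
(count=8, size=5, shape=square, weight=2) — size = 5, count = 8, hence No. (count=8, size=2, shape=star, weight=14) — size = 2, count = 8, hence No. (count=6, size=9, shape=square, weight=14) — size = 9, count = 6, hence Yes. (count=7, size=3, shape=triangle, weight=11) — size = 3, count = 7, hence No.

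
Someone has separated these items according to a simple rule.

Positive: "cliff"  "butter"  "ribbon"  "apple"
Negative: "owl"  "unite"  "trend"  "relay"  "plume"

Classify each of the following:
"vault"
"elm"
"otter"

Negative, Negative, Positive

Every 'Positive' example satisfies: has a double letter. None of the 'Negative' examples do.
"vault": Negative (no doubled letter). "elm": Negative (no doubled letter). "otter": Positive ('tt' doubled).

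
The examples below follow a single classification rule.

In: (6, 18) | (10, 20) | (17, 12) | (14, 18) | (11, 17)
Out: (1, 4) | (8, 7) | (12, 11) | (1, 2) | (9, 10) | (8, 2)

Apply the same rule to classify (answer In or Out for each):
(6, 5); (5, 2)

Out, Out

The rule appears to be: sum ≥ 24.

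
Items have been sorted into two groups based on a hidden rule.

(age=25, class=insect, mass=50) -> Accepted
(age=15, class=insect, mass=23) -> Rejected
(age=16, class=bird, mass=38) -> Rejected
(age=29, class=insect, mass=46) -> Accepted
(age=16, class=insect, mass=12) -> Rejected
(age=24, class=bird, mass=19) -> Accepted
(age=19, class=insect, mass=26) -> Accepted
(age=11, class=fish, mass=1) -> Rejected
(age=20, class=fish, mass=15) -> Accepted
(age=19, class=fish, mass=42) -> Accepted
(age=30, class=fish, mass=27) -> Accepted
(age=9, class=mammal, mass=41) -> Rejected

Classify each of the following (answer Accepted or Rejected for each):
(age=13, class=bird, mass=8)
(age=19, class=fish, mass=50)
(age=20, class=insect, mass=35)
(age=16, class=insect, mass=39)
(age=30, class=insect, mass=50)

Rejected, Accepted, Accepted, Rejected, Accepted

'Accepted' ⟺ age ≥ 19.
(age=13, class=bird, mass=8) → age = 13 → Rejected.
(age=19, class=fish, mass=50) → age = 19 → Accepted.
(age=20, class=insect, mass=35) → age = 20 → Accepted.
(age=16, class=insect, mass=39) → age = 16 → Rejected.
(age=30, class=insect, mass=50) → age = 30 → Accepted.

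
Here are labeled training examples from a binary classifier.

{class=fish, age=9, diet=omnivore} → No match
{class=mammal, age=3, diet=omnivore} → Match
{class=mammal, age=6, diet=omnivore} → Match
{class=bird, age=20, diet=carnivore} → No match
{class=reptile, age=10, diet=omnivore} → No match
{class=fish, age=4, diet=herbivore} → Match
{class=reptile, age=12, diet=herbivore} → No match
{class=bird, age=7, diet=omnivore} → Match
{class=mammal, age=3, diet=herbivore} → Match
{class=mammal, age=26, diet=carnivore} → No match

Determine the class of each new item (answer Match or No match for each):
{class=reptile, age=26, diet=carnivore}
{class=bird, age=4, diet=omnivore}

The distinguishing property — age ≤ 7 — holds for all the 'Match' cases and none of the 'No match' cases.

No match, Match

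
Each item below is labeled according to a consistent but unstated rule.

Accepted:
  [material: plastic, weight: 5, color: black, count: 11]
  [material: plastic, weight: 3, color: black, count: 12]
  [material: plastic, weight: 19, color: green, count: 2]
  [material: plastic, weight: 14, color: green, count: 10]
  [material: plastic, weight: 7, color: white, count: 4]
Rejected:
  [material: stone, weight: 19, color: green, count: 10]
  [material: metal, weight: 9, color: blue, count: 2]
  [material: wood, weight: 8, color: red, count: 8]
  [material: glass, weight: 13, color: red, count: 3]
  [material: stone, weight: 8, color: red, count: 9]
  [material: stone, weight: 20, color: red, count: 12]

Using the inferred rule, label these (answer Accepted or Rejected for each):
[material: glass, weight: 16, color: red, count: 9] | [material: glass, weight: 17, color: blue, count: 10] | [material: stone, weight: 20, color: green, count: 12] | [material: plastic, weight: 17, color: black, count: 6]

Rejected, Rejected, Rejected, Accepted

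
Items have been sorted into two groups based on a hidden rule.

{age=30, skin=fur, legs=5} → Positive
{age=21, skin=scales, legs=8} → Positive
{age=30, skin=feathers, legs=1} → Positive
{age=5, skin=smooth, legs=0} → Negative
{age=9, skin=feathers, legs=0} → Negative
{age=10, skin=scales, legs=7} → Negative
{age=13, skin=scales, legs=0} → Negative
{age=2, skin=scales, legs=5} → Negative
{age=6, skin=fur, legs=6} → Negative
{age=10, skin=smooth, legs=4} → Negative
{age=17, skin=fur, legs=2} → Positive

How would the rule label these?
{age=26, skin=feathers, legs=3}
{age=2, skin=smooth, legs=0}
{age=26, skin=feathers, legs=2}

The simplest hypothesis consistent with all the labels is: age ≥ 17.
{age=26, skin=feathers, legs=3}: age = 26, matches → Positive.
{age=2, skin=smooth, legs=0}: age = 2, doesn't qualify → Negative.
{age=26, skin=feathers, legs=2}: age = 26, matches → Positive.

Positive, Negative, Positive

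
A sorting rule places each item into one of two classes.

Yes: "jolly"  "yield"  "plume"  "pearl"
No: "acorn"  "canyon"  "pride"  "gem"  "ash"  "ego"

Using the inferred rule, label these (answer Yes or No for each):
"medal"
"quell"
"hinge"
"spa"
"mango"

The classifier is using: contains 'l'.

Yes, Yes, No, No, No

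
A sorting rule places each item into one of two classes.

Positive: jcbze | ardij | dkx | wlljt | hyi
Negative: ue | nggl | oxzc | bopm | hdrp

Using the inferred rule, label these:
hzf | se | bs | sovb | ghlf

Positive, Negative, Negative, Negative, Negative

One predicate separates the groups cleanly: odd length.
hzf: Positive (length 3). se: Negative (length 2). bs: Negative (length 2). sovb: Negative (length 4). ghlf: Negative (length 4).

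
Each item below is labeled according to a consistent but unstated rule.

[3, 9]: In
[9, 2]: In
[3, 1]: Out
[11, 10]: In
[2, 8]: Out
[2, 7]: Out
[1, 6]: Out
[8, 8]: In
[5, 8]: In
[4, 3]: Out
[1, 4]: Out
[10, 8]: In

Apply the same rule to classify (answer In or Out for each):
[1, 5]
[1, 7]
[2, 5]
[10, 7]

Out, Out, Out, In

Every 'In' example satisfies: sum ≥ 11. None of the 'Out' examples do.
[1, 5]: 1+5 = 6 — lacks this property, so Out. [1, 7]: 1+7 = 8 — lacks this property, so Out. [2, 5]: 2+5 = 7 — lacks this property, so Out. [10, 7]: 10+7 = 17 — fits, so In.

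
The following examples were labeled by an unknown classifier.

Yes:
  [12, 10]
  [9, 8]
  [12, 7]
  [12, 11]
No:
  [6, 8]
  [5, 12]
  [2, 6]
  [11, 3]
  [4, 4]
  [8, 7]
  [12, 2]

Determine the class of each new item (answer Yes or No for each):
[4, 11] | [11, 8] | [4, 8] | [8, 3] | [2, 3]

Every 'Yes' example satisfies: first > second AND sum ≥ 17. None of the 'No' examples do.

No, Yes, No, No, No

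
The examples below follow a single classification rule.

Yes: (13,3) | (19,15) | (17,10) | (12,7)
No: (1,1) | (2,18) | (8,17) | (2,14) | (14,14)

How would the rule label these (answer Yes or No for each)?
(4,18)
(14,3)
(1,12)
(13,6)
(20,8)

No, Yes, No, Yes, Yes

Every 'Yes' example satisfies: first > second. None of the 'No' examples do.
(4,18): 4 < 18, fails this test → No.
(14,3): 14 > 3, checks out → Yes.
(1,12): 1 < 12, fails this test → No.
(13,6): 13 > 6, checks out → Yes.
(20,8): 20 > 8, checks out → Yes.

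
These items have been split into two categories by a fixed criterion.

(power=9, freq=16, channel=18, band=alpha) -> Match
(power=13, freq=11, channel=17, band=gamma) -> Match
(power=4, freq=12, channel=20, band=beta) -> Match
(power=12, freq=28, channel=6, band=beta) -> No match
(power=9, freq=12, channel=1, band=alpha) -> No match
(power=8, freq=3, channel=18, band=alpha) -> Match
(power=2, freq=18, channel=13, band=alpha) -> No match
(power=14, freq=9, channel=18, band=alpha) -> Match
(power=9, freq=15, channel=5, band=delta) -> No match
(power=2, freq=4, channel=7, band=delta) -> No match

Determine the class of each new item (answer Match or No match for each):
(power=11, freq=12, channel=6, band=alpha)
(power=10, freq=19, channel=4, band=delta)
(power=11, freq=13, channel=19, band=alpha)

All 'Match' examples share one property — channel ≥ 17 — and every 'No match' example lacks it.
(power=11, freq=12, channel=6, band=alpha): channel = 6 — fails the rule, so No match. (power=10, freq=19, channel=4, band=delta): channel = 4 — fails the rule, so No match. (power=11, freq=13, channel=19, band=alpha): channel = 19 — fits, so Match.

No match, No match, Match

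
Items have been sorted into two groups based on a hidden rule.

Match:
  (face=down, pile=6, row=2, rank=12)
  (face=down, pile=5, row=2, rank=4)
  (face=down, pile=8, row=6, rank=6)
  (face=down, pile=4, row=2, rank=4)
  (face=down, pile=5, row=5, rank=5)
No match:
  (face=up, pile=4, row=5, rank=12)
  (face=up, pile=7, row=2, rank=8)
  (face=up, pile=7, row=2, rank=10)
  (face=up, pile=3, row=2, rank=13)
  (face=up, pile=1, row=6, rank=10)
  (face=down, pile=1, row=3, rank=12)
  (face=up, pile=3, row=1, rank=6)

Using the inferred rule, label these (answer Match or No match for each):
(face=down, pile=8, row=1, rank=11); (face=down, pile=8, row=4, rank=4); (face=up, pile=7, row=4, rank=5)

Rule: face is down AND pile ≥ 3. This holds for each 'Match' example and fails for each 'No match' one.
(face=down, pile=8, row=1, rank=11): Match (face is down, pile = 8).
(face=down, pile=8, row=4, rank=4): Match (face is down, pile = 8).
(face=up, pile=7, row=4, rank=5): No match (face is up, pile = 7).

Match, Match, No match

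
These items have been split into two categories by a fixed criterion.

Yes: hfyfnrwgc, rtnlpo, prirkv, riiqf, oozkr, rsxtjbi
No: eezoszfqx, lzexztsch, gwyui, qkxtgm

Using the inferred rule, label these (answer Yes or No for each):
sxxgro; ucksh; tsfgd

Yes, No, No

Looking at the examples, the only property every 'Yes' case has and every 'No' case lacks is: contains 'r'.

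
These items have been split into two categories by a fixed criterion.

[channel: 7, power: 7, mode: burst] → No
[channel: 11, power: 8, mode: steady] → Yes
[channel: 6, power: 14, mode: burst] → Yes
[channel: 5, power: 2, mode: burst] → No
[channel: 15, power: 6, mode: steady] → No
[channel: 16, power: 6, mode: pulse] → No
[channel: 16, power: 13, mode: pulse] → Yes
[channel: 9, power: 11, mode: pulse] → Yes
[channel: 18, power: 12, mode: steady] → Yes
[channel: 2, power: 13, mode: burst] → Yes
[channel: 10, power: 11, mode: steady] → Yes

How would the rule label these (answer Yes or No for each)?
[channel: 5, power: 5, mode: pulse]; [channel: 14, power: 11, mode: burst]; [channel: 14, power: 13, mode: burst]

No, Yes, Yes

A rule that fits every label: power ≥ 8 — true of each 'Yes' example, false of each 'No' one.
[channel: 5, power: 5, mode: pulse]: power = 5 — doesn't match, so No. [channel: 14, power: 11, mode: burst]: power = 11 — fits, so Yes. [channel: 14, power: 13, mode: burst]: power = 13 — fits, so Yes.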